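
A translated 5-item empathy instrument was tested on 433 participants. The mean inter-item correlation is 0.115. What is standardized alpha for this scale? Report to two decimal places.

Standardized α = k·r̄ / (1 + (k−1)·r̄) = 5 × 0.115 / (1 + 4 × 0.115)
  = 0.5750 / 1.4600 = 0.39

α = 0.39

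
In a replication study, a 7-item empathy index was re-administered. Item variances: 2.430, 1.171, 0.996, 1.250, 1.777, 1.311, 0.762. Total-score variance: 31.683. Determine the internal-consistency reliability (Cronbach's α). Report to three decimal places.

Cronbach's α = 0.810

ΣVar(i) = 2.430 + 1.171 + 0.996 + 1.250 + 1.777 + 1.311 + 0.762 = 9.697
α = (k/(k−1))·(1 − ΣVar(i)/Var(T)) = (7/6)·(1 − 9.697/31.683) = 0.810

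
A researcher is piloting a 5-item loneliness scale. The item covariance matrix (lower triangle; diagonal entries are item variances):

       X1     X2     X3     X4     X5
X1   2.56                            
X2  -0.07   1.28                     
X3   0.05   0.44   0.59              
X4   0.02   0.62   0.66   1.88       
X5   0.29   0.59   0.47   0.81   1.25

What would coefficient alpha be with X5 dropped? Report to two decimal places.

α = 0.47

Remaining items: X1, X2, X3, X4 (k = 4).
Σσ²ᵢ = 2.56 + 1.28 + 0.59 + 1.88 = 6.31
Var(T) = 6.31 + 2 × 1.72 = 9.75
α (item deleted) = (4/3)·(1 − 6.31/9.75) = 0.47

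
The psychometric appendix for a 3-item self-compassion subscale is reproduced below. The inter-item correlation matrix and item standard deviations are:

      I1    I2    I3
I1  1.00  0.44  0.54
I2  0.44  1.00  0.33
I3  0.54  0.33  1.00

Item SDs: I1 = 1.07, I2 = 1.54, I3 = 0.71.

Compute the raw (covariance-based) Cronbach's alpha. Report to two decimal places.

Cronbach's alpha = 0.64

Σσ²ᵢ = 1.07² + 1.54² + 0.71² = 4.0206
Covariances σ_ij = r_ij · s_i · s_j:
  σ(I1,I2) = 0.44 × 1.07 × 1.54 = 0.7250
  σ(I1,I3) = 0.54 × 1.07 × 0.71 = 0.4102
  σ(I2,I3) = 0.33 × 1.54 × 0.71 = 0.3608
σ²_T = Σσ²ᵢ + 2·Σσ_ij = 4.0206 + 2 × 1.4960 = 7.0126
α = (3/2)·(1 − 4.0206/7.0126) = 0.64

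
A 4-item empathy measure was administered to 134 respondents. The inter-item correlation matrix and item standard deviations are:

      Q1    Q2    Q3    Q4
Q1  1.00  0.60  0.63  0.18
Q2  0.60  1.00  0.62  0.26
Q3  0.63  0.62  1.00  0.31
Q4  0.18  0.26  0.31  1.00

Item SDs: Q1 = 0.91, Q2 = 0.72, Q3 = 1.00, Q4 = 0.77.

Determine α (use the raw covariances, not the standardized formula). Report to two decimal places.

α = 0.76

Σσ²ᵢ = 0.91² + 0.72² + 1.00² + 0.77² = 2.9394
Covariances σ_ij = r_ij · s_i · s_j:
  σ(Q1,Q2) = 0.60 × 0.91 × 0.72 = 0.3931
  σ(Q1,Q3) = 0.63 × 0.91 × 1.00 = 0.5733
  σ(Q1,Q4) = 0.18 × 0.91 × 0.77 = 0.1261
  σ(Q2,Q3) = 0.62 × 0.72 × 1.00 = 0.4464
  σ(Q2,Q4) = 0.26 × 0.72 × 0.77 = 0.1441
  σ(Q3,Q4) = 0.31 × 1.00 × 0.77 = 0.2387
σ²_T = Σσ²ᵢ + 2·Σσ_ij = 2.9394 + 2 × 1.9217 = 6.7828
α = (4/3)·(1 − 2.9394/6.7828) = 0.76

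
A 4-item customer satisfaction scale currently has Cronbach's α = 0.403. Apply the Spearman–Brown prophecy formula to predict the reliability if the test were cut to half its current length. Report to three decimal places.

predicted reliability = 0.252

Length factor m = 1/2
α' = m·α / (1 − (1−m)·α)
   = 1/2 × 0.403 / (1 − (1 − 1/2) × 0.403)
   = 0.2015 / 0.7985 = 0.252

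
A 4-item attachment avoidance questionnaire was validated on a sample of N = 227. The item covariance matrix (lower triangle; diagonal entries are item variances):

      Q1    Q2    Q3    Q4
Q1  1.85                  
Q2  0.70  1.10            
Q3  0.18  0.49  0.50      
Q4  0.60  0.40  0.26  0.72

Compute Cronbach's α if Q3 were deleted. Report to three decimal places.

Remaining items: Q1, Q2, Q4 (k = 3).
ΣVar(i) = 1.85 + 1.10 + 0.72 = 3.67
total variance = 3.67 + 2 × 1.70 = 7.07
α (item deleted) = (3/2)·(1 − 3.67/7.07) = 0.721

Cronbach's α = 0.721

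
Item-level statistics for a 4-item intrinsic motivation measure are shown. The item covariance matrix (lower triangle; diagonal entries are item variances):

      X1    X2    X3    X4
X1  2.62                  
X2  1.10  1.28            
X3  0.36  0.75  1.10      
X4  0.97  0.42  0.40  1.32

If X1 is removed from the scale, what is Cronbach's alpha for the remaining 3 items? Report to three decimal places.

Remaining items: X2, X3, X4 (k = 3).
Σσ²ᵢ = 1.28 + 1.10 + 1.32 = 3.70
Var(T) = 3.70 + 2 × 1.57 = 6.84
α (item deleted) = (3/2)·(1 − 3.70/6.84) = 0.689

Cronbach's alpha = 0.689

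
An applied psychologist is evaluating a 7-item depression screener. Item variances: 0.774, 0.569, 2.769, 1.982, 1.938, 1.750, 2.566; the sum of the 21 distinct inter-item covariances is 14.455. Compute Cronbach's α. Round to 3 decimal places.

Σσᵢ² = 0.774 + 0.569 + 2.769 + 1.982 + 1.938 + 1.750 + 2.566 = 12.348
Sum of distinct covariances = 14.455
Var(T) = Σσᵢ² + 2·Σcov = 12.348 + 2 × 14.455 = 41.258
α = (7/6)·(1 − 12.348/41.258) = 0.817

Cronbach's α = 0.817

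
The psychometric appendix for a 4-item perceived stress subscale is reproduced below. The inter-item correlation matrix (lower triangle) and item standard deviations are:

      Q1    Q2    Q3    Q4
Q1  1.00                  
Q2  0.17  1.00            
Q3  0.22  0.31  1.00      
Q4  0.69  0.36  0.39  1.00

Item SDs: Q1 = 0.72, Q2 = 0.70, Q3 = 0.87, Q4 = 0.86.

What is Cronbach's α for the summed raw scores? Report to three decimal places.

Σσ²ᵢ = 0.72² + 0.70² + 0.87² + 0.86² = 2.5049
Covariances σ_ij = r_ij · s_i · s_j:
  σ(Q1,Q2) = 0.17 × 0.72 × 0.70 = 0.0857
  σ(Q1,Q3) = 0.22 × 0.72 × 0.87 = 0.1378
  σ(Q1,Q4) = 0.69 × 0.72 × 0.86 = 0.4272
  σ(Q2,Q3) = 0.31 × 0.70 × 0.87 = 0.1888
  σ(Q2,Q4) = 0.36 × 0.70 × 0.86 = 0.2167
  σ(Q3,Q4) = 0.39 × 0.87 × 0.86 = 0.2918
σ²_T = Σσ²ᵢ + 2·Σσ_ij = 2.5049 + 2 × 1.3480 = 5.2009
α = (4/3)·(1 − 2.5049/5.2009) = 0.691

α = 0.691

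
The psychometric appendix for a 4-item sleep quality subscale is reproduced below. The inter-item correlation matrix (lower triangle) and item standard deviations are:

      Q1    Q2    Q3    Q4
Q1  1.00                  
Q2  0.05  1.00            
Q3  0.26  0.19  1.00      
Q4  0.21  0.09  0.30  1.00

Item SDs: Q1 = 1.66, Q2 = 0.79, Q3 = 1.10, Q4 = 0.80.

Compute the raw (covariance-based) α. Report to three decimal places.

α = 0.444

Σσ²ᵢ = 1.66² + 0.79² + 1.10² + 0.80² = 5.2297
Covariances σ_ij = r_ij · s_i · s_j:
  σ(Q1,Q2) = 0.05 × 1.66 × 0.79 = 0.0656
  σ(Q1,Q3) = 0.26 × 1.66 × 1.10 = 0.4748
  σ(Q1,Q4) = 0.21 × 1.66 × 0.80 = 0.2789
  σ(Q2,Q3) = 0.19 × 0.79 × 1.10 = 0.1651
  σ(Q2,Q4) = 0.09 × 0.79 × 0.80 = 0.0569
  σ(Q3,Q4) = 0.30 × 1.10 × 0.80 = 0.2640
σ²_T = Σσ²ᵢ + 2·Σσ_ij = 5.2297 + 2 × 1.3053 = 7.8403
α = (4/3)·(1 − 5.2297/7.8403) = 0.444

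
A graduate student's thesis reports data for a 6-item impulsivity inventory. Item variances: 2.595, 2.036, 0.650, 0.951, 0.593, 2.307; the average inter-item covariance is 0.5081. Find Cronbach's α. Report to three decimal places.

α = 0.750

Σσ²ᵢ = 2.595 + 2.036 + 0.650 + 0.951 + 0.593 + 2.307 = 9.132
Sum of the 15 distinct covariances = 15 × 0.5081 = 7.6215
σ²_T = Σσ²ᵢ + 2·Σcov = 9.132 + 2 × 7.6215 = 24.3750
α = (6/5)·(1 − 9.132/24.3750) = 0.750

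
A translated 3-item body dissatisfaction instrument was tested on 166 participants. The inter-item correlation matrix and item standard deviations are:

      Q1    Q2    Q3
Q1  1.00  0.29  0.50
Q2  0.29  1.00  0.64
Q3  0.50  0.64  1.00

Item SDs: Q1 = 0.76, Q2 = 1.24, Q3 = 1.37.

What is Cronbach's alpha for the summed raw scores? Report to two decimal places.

Σσ²ᵢ = 0.76² + 1.24² + 1.37² = 3.9921
Covariances σ_ij = r_ij · s_i · s_j:
  σ(Q1,Q2) = 0.29 × 0.76 × 1.24 = 0.2733
  σ(Q1,Q3) = 0.50 × 0.76 × 1.37 = 0.5206
  σ(Q2,Q3) = 0.64 × 1.24 × 1.37 = 1.0872
σ²_T = Σσ²ᵢ + 2·Σσ_ij = 3.9921 + 2 × 1.8811 = 7.7543
α = (3/2)·(1 − 3.9921/7.7543) = 0.73

α = 0.73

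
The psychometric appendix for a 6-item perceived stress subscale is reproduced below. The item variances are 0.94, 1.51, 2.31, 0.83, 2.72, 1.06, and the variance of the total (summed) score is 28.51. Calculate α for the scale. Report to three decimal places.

α = 0.806

Σσ²ᵢ = 0.94 + 1.51 + 2.31 + 0.83 + 2.72 + 1.06 = 9.37
α = (k/(k−1))·(1 − Σσ²ᵢ/Var(T)) = (6/5)·(1 − 9.37/28.51) = 0.806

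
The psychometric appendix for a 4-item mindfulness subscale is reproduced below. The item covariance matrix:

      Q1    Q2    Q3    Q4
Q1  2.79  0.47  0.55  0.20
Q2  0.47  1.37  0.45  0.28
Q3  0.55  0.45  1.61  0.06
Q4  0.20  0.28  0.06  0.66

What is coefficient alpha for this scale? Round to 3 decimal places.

coefficient alpha = 0.513

Σσ²ᵢ = 2.79 + 1.37 + 1.61 + 0.66 = 6.43
Σ_{i<j} σ_ij = 2.01
Var(T) = 6.43 + 2 × 2.01 = 10.45
α = (k/(k−1))·(1 − Σσ²ᵢ/Var(T)) = (4/3)·(1 − 6.43/10.45) = 0.513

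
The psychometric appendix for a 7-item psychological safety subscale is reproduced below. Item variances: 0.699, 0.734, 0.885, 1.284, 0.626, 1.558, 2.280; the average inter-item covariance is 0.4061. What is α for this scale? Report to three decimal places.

ΣVar(i) = 0.699 + 0.734 + 0.885 + 1.284 + 0.626 + 1.558 + 2.280 = 8.066
Sum of the 21 distinct covariances = 21 × 0.4061 = 8.5281
total variance = ΣVar(i) + 2·Σcov = 8.066 + 2 × 8.5281 = 25.1222
α = (7/6)·(1 − 8.066/25.1222) = 0.792

α = 0.792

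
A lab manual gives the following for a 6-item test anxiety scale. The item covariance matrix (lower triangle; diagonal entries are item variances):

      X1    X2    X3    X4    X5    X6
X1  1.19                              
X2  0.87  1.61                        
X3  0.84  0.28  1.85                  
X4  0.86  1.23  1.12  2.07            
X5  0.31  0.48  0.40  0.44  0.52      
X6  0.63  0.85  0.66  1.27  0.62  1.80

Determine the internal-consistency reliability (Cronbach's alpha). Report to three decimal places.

α = 0.847

Σσ²ᵢ = 1.19 + 1.61 + 1.85 + 2.07 + 0.52 + 1.80 = 9.04
Sum of the distinct covariances = 10.86
σ²_T = 9.04 + 2 × 10.86 = 30.76
α = (k/(k−1))·(1 − Σσ²ᵢ/σ²_T) = (6/5)·(1 − 9.04/30.76) = 0.847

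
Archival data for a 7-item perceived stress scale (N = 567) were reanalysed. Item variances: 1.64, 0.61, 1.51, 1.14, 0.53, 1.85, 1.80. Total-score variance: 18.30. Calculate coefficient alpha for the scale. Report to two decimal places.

coefficient alpha = 0.59

ΣVar(i) = 1.64 + 0.61 + 1.51 + 1.14 + 0.53 + 1.85 + 1.80 = 9.08
α = (k/(k−1))·(1 − ΣVar(i)/Var(T)) = (7/6)·(1 − 9.08/18.30) = 0.59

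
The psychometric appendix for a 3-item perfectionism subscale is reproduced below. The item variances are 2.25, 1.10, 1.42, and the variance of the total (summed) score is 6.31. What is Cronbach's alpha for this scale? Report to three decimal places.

ΣVar(i) = 2.25 + 1.10 + 1.42 = 4.77
α = (k/(k−1))·(1 − ΣVar(i)/total variance) = (3/2)·(1 − 4.77/6.31) = 0.366

α = 0.366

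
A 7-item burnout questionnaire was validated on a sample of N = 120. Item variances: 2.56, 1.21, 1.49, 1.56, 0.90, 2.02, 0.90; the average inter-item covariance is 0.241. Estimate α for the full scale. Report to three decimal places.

α = 0.569

ΣVar(i) = 2.56 + 1.21 + 1.49 + 1.56 + 0.90 + 2.02 + 0.90 = 10.64
Sum of the 21 distinct covariances = 21 × 0.241 = 5.061
Var(T) = ΣVar(i) + 2·Σcov = 10.64 + 2 × 5.061 = 20.762
α = (7/6)·(1 − 10.64/20.762) = 0.569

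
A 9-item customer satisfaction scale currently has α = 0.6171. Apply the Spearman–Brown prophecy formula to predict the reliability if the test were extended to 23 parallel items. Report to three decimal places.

Length factor m = 23/9 = 2.5556
α' = m·α / (1 + (m−1)·α)
   = 23/9 × 0.6171 / (1 + (23/9 − 1) × 0.6171)
   = 1.5770 / 1.9599 = 0.805

predicted reliability = 0.805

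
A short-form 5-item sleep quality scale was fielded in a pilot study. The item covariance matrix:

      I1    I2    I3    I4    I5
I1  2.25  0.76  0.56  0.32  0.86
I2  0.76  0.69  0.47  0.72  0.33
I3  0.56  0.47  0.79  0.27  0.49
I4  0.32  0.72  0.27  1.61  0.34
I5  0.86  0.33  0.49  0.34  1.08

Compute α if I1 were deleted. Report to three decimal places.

Remaining items: I2, I3, I4, I5 (k = 4).
Σσ²ᵢ = 0.69 + 0.79 + 1.61 + 1.08 = 4.17
Var(T) = 4.17 + 2 × 2.62 = 9.41
α (item deleted) = (4/3)·(1 − 4.17/9.41) = 0.742

α = 0.742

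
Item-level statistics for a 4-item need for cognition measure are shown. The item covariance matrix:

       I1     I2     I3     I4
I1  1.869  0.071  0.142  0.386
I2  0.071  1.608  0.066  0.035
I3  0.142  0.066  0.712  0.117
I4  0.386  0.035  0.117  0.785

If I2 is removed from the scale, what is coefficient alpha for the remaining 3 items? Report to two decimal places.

Remaining items: I1, I3, I4 (k = 3).
sum of item variances = 1.869 + 0.712 + 0.785 = 3.366
Var(T) = 3.366 + 2 × 0.645 = 4.656
α (item deleted) = (3/2)·(1 − 3.366/4.656) = 0.42

α = 0.42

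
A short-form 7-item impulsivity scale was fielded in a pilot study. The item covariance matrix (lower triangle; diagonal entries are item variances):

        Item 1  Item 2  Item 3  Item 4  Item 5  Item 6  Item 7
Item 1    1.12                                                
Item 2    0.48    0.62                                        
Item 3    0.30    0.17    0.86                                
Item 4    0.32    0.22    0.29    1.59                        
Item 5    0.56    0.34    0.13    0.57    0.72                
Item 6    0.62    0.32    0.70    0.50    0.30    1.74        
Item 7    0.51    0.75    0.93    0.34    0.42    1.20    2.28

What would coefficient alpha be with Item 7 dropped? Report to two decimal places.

coefficient alpha = 0.76

Remaining items: Item 1, Item 2, Item 3, Item 4, Item 5, Item 6 (k = 6).
sum of item variances = 1.12 + 0.62 + 0.86 + 1.59 + 0.72 + 1.74 = 6.65
Var(T) = 6.65 + 2 × 5.82 = 18.29
α (item deleted) = (6/5)·(1 − 6.65/18.29) = 0.76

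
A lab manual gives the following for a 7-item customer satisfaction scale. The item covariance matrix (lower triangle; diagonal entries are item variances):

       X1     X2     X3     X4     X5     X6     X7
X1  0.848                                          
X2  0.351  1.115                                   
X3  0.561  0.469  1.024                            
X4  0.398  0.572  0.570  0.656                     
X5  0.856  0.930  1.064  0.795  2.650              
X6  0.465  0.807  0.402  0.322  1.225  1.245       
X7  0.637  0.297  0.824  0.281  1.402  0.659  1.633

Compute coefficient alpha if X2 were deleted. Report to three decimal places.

α = 0.866

Remaining items: X1, X3, X4, X5, X6, X7 (k = 6).
sum of item variances = 0.848 + 1.024 + 0.656 + 2.650 + 1.245 + 1.633 = 8.056
σ²_total = 8.056 + 2 × 10.461 = 28.978
α (item deleted) = (6/5)·(1 − 8.056/28.978) = 0.866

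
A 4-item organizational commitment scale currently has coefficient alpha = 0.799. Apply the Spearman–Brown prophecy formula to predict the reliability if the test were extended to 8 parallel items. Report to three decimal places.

predicted reliability = 0.888

Length factor m = 8/4 = 2.0000
α' = m·α / (1 + (m−1)·α)
   = 8/4 × 0.799 / (1 + (8/4 − 1) × 0.799)
   = 1.5980 / 1.7990 = 0.888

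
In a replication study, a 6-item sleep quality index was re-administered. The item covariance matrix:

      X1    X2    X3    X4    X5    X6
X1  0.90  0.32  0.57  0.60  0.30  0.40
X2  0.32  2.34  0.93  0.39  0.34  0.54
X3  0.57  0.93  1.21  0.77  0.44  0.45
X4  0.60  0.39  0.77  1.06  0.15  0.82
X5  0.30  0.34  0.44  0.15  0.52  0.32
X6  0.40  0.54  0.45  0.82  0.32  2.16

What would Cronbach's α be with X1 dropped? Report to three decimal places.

Remaining items: X2, X3, X4, X5, X6 (k = 5).
ΣVar(i) = 2.34 + 1.21 + 1.06 + 0.52 + 2.16 = 7.29
total variance = 7.29 + 2 × 5.15 = 17.59
α (item deleted) = (5/4)·(1 − 7.29/17.59) = 0.732

Cronbach's α = 0.732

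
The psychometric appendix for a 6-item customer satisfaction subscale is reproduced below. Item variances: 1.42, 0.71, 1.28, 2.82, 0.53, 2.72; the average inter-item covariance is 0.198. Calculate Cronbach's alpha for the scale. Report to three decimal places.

sum of item variances = 1.42 + 0.71 + 1.28 + 2.82 + 0.53 + 2.72 = 9.48
Sum of the 15 distinct covariances = 15 × 0.198 = 2.970
Var(T) = sum of item variances + 2·Σcov = 9.48 + 2 × 2.970 = 15.420
α = (6/5)·(1 − 9.48/15.420) = 0.462

Cronbach's alpha = 0.462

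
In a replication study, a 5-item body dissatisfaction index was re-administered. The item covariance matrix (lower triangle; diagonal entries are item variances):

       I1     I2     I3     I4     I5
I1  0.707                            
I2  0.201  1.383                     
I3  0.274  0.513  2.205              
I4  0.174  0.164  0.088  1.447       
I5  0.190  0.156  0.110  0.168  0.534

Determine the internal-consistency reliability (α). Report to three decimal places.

Σσ²ᵢ = 0.707 + 1.383 + 2.205 + 1.447 + 0.534 = 6.276
Σ_{i<j} σ_ij = 2.038
Var(T) = 6.276 + 2 × 2.038 = 10.352
α = (k/(k−1))·(1 − Σσ²ᵢ/Var(T)) = (5/4)·(1 − 6.276/10.352) = 0.492

α = 0.492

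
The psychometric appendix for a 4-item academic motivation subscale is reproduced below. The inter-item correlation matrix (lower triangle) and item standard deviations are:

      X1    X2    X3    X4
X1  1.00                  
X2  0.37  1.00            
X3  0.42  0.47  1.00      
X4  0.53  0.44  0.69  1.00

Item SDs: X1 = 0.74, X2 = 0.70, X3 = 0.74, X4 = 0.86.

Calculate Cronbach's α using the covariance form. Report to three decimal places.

Σσ²ᵢ = 0.74² + 0.70² + 0.74² + 0.86² = 2.3248
Covariances σ_ij = r_ij · s_i · s_j:
  σ(X1,X2) = 0.37 × 0.74 × 0.70 = 0.1917
  σ(X1,X3) = 0.42 × 0.74 × 0.74 = 0.2300
  σ(X1,X4) = 0.53 × 0.74 × 0.86 = 0.3373
  σ(X2,X3) = 0.47 × 0.70 × 0.74 = 0.2435
  σ(X2,X4) = 0.44 × 0.70 × 0.86 = 0.2649
  σ(X3,X4) = 0.69 × 0.74 × 0.86 = 0.4391
σ²_T = Σσ²ᵢ + 2·Σσ_ij = 2.3248 + 2 × 1.7065 = 5.7378
α = (4/3)·(1 − 2.3248/5.7378) = 0.793

α = 0.793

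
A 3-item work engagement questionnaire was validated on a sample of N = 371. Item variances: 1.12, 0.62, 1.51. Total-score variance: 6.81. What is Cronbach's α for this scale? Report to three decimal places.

Cronbach's α = 0.784

sum of item variances = 1.12 + 0.62 + 1.51 = 3.25
α = (k/(k−1))·(1 − sum of item variances/σ²_total) = (3/2)·(1 − 3.25/6.81) = 0.784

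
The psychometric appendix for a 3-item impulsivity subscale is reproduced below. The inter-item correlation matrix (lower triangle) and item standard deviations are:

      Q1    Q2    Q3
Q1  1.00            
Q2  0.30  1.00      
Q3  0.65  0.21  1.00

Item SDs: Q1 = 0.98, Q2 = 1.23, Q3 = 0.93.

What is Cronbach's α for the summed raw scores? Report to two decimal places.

α = 0.63

Σσ²ᵢ = 0.98² + 1.23² + 0.93² = 3.3382
Covariances σ_ij = r_ij · s_i · s_j:
  σ(Q1,Q2) = 0.30 × 0.98 × 1.23 = 0.3616
  σ(Q1,Q3) = 0.65 × 0.98 × 0.93 = 0.5924
  σ(Q2,Q3) = 0.21 × 1.23 × 0.93 = 0.2402
σ²_T = Σσ²ᵢ + 2·Σσ_ij = 3.3382 + 2 × 1.1942 = 5.7266
α = (3/2)·(1 − 3.3382/5.7266) = 0.63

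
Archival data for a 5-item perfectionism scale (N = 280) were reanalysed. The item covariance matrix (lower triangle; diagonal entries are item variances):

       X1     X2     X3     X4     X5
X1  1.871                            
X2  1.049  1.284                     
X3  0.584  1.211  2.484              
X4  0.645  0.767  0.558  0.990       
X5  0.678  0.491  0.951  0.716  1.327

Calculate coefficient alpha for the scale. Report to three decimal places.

ΣVar(i) = 1.871 + 1.284 + 2.484 + 0.990 + 1.327 = 7.956
Sum of off-diagonal covariances = 7.650
σ²_T = 7.956 + 2 × 7.650 = 23.256
α = (k/(k−1))·(1 − ΣVar(i)/σ²_T) = (5/4)·(1 − 7.956/23.256) = 0.822

α = 0.822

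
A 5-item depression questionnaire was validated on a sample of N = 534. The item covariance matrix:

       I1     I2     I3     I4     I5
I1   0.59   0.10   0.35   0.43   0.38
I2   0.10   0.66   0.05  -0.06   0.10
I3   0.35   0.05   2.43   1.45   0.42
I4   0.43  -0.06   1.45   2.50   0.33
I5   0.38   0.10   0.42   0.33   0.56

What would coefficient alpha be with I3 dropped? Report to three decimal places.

Remaining items: I1, I2, I4, I5 (k = 4).
Σσ²ᵢ = 0.59 + 0.66 + 2.50 + 0.56 = 4.31
total variance = 4.31 + 2 × 1.28 = 6.87
α (item deleted) = (4/3)·(1 − 4.31/6.87) = 0.497

coefficient alpha = 0.497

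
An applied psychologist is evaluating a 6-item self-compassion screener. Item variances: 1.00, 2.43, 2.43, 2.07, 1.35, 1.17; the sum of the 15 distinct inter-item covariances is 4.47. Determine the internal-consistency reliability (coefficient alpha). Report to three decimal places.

α = 0.553

sum of item variances = 1.00 + 2.43 + 2.43 + 2.07 + 1.35 + 1.17 = 10.45
Sum of distinct covariances = 4.47
σ²_T = sum of item variances + 2·Σcov = 10.45 + 2 × 4.47 = 19.39
α = (6/5)·(1 − 10.45/19.39) = 0.553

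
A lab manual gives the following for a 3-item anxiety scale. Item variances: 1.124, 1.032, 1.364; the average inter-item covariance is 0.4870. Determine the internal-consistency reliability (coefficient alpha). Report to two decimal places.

α = 0.68

ΣVar(i) = 1.124 + 1.032 + 1.364 = 3.520
Sum of the 3 distinct covariances = 3 × 0.4870 = 1.4610
Var(T) = ΣVar(i) + 2·Σcov = 3.520 + 2 × 1.4610 = 6.4420
α = (3/2)·(1 − 3.520/6.4420) = 0.68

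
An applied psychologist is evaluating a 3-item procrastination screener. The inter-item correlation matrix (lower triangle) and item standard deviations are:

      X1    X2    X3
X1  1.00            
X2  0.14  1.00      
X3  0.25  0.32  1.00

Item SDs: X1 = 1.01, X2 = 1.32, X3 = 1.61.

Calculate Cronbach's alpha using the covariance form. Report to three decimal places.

α = 0.483

Σσ²ᵢ = 1.01² + 1.32² + 1.61² = 5.3546
Covariances σ_ij = r_ij · s_i · s_j:
  σ(X1,X2) = 0.14 × 1.01 × 1.32 = 0.1866
  σ(X1,X3) = 0.25 × 1.01 × 1.61 = 0.4065
  σ(X2,X3) = 0.32 × 1.32 × 1.61 = 0.6801
σ²_T = Σσ²ᵢ + 2·Σσ_ij = 5.3546 + 2 × 1.2732 = 7.9010
α = (3/2)·(1 − 5.3546/7.9010) = 0.483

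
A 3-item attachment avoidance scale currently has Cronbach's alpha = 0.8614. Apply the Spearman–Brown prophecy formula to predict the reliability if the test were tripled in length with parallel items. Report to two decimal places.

Length factor m = 3
α' = m·α / (1 + (m−1)·α)
   = 3 × 0.8614 / (1 + (3 − 1) × 0.8614)
   = 2.5842 / 2.7228 = 0.95

predicted reliability = 0.95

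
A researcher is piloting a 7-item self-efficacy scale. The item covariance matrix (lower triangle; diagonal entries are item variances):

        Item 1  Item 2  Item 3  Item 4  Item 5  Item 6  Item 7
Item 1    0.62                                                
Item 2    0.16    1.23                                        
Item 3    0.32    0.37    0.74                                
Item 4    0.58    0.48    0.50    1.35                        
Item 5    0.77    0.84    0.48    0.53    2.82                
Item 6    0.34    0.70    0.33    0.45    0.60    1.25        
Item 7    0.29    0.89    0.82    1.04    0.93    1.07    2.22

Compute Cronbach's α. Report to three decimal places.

ΣVar(i) = 0.62 + 1.23 + 0.74 + 1.35 + 2.82 + 1.25 + 2.22 = 10.23
Sum of the distinct covariances = 12.49
σ²_T = 10.23 + 2 × 12.49 = 35.21
α = (k/(k−1))·(1 − ΣVar(i)/σ²_T) = (7/6)·(1 − 10.23/35.21) = 0.828

Cronbach's α = 0.828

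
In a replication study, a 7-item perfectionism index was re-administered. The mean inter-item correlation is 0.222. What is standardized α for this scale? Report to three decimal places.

standardized α = 0.666

Standardized α = k·r̄ / (1 + (k−1)·r̄) = 7 × 0.222 / (1 + 6 × 0.222)
  = 1.5540 / 2.3320 = 0.666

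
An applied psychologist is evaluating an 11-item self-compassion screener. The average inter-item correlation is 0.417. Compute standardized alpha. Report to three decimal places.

standardized alpha = 0.887

Standardized α = k·r̄ / (1 + (k−1)·r̄) = 11 × 0.417 / (1 + 10 × 0.417)
  = 4.5870 / 5.1700 = 0.887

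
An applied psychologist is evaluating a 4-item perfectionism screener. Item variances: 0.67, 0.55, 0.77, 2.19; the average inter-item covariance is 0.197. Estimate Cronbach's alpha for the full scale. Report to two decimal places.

Σσ²ᵢ = 0.67 + 0.55 + 0.77 + 2.19 = 4.18
Sum of the 6 distinct covariances = 6 × 0.197 = 1.182
σ²_T = Σσ²ᵢ + 2·Σcov = 4.18 + 2 × 1.182 = 6.544
α = (4/3)·(1 − 4.18/6.544) = 0.48

Cronbach's alpha = 0.48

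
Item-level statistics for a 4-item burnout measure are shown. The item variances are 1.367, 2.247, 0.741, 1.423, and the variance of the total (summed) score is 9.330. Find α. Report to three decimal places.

α = 0.508

ΣVar(i) = 1.367 + 2.247 + 0.741 + 1.423 = 5.778
α = (k/(k−1))·(1 − ΣVar(i)/σ²_total) = (4/3)·(1 − 5.778/9.330) = 0.508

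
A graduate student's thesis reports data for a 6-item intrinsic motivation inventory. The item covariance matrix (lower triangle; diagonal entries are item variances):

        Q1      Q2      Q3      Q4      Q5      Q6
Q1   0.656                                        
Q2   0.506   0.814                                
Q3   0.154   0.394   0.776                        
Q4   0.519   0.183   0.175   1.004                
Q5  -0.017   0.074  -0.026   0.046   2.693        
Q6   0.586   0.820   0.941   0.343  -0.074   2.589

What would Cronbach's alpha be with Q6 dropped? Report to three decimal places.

Remaining items: Q1, Q2, Q3, Q4, Q5 (k = 5).
Σσᵢ² = 0.656 + 0.814 + 0.776 + 1.004 + 2.693 = 5.943
σ²_T = 5.943 + 2 × 2.008 = 9.959
α (item deleted) = (5/4)·(1 − 5.943/9.959) = 0.504

Cronbach's alpha = 0.504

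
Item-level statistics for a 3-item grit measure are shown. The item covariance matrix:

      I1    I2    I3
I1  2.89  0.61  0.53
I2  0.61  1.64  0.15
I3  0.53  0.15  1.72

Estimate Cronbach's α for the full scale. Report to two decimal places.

Σσᵢ² = 2.89 + 1.64 + 1.72 = 6.25
Sum of the distinct covariances = 1.29
total variance = 6.25 + 2 × 1.29 = 8.83
α = (k/(k−1))·(1 − Σσᵢ²/total variance) = (3/2)·(1 − 6.25/8.83) = 0.44

Cronbach's α = 0.44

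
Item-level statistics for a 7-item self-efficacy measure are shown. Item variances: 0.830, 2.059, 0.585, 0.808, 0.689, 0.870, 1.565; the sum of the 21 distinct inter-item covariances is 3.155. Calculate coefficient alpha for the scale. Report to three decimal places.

Σσᵢ² = 0.830 + 2.059 + 0.585 + 0.808 + 0.689 + 0.870 + 1.565 = 7.406
Sum of distinct covariances = 3.155
Var(T) = Σσᵢ² + 2·Σcov = 7.406 + 2 × 3.155 = 13.716
α = (7/6)·(1 − 7.406/13.716) = 0.537

coefficient alpha = 0.537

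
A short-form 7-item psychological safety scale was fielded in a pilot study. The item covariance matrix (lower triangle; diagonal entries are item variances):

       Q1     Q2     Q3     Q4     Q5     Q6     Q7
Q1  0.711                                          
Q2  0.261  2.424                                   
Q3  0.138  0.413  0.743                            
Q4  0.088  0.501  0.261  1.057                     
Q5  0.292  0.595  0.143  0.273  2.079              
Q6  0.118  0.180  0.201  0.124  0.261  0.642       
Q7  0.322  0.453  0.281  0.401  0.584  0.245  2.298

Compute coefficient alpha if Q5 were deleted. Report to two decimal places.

Remaining items: Q1, Q2, Q3, Q4, Q6, Q7 (k = 6).
ΣVar(i) = 0.711 + 2.424 + 0.743 + 1.057 + 0.642 + 2.298 = 7.875
total variance = 7.875 + 2 × 3.987 = 15.849
α (item deleted) = (6/5)·(1 − 7.875/15.849) = 0.60

coefficient alpha = 0.60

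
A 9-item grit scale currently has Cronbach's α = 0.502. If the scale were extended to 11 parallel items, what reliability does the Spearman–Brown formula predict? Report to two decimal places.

predicted reliability = 0.55

Length factor m = 11/9 = 1.2222
α' = m·α / (1 + (m−1)·α)
   = 11/9 × 0.502 / (1 + (11/9 − 1) × 0.502)
   = 0.6136 / 1.1116 = 0.55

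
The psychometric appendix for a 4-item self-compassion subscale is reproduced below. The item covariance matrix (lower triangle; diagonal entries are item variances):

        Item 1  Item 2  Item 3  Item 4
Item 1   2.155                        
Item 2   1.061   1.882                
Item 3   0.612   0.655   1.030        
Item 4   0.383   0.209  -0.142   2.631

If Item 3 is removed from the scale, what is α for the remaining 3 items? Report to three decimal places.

α = 0.497

Remaining items: Item 1, Item 2, Item 4 (k = 3).
Σσ²ᵢ = 2.155 + 1.882 + 2.631 = 6.668
total variance = 6.668 + 2 × 1.653 = 9.974
α (item deleted) = (3/2)·(1 − 6.668/9.974) = 0.497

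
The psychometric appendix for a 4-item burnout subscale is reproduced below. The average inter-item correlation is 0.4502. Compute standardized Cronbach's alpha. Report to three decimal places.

α = 0.766

Standardized α = k·r̄ / (1 + (k−1)·r̄) = 4 × 0.4502 / (1 + 3 × 0.4502)
  = 1.8008 / 2.3506 = 0.766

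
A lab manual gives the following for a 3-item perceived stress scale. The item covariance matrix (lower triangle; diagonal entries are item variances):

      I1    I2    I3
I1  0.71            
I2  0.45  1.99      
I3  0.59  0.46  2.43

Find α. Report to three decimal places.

sum of item variances = 0.71 + 1.99 + 2.43 = 5.13
Sum of the distinct covariances = 1.50
Var(T) = 5.13 + 2 × 1.50 = 8.13
α = (k/(k−1))·(1 − sum of item variances/Var(T)) = (3/2)·(1 − 5.13/8.13) = 0.554

α = 0.554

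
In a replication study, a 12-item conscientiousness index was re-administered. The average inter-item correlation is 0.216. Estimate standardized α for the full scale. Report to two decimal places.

standardized α = 0.77

Standardized α = k·r̄ / (1 + (k−1)·r̄) = 12 × 0.216 / (1 + 11 × 0.216)
  = 2.5920 / 3.3760 = 0.77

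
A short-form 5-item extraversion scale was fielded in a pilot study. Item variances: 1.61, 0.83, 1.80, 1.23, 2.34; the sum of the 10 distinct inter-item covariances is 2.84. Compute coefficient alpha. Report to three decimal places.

ΣVar(i) = 1.61 + 0.83 + 1.80 + 1.23 + 2.34 = 7.81
Sum of distinct covariances = 2.84
σ²_total = ΣVar(i) + 2·Σcov = 7.81 + 2 × 2.84 = 13.49
α = (5/4)·(1 − 7.81/13.49) = 0.526

α = 0.526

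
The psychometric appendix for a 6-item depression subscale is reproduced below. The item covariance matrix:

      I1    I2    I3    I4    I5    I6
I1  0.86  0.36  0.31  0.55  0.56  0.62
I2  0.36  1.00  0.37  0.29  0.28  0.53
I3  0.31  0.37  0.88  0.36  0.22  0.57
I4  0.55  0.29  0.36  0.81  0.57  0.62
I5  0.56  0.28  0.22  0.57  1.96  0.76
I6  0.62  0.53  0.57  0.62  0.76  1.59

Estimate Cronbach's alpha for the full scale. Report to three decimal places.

Σσᵢ² = 0.86 + 1.00 + 0.88 + 0.81 + 1.96 + 1.59 = 7.10
Σ_{i<j} σ_ij = 6.97
σ²_T = 7.10 + 2 × 6.97 = 21.04
α = (k/(k−1))·(1 − Σσᵢ²/σ²_T) = (6/5)·(1 − 7.10/21.04) = 0.795

α = 0.795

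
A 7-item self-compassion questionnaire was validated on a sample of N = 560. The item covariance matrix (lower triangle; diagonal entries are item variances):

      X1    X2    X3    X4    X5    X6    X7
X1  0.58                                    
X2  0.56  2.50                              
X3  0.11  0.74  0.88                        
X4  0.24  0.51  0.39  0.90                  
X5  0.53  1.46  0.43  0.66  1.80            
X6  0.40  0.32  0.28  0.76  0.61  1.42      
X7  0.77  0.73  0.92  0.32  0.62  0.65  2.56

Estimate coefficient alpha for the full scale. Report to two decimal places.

Σσᵢ² = 0.58 + 2.50 + 0.88 + 0.90 + 1.80 + 1.42 + 2.56 = 10.64
Sum of off-diagonal covariances = 12.01
σ²_total = 10.64 + 2 × 12.01 = 34.66
α = (k/(k−1))·(1 − Σσᵢ²/σ²_total) = (7/6)·(1 − 10.64/34.66) = 0.81

α = 0.81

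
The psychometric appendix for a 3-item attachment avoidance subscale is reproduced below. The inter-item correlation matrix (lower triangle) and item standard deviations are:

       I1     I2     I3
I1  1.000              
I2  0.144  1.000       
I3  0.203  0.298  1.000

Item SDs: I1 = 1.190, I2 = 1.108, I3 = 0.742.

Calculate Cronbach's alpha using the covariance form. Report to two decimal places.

Σσ²ᵢ = 1.190² + 1.108² + 0.742² = 3.1943
Covariances σ_ij = r_ij · s_i · s_j:
  σ(I1,I2) = 0.144 × 1.190 × 1.108 = 0.1899
  σ(I1,I3) = 0.203 × 1.190 × 0.742 = 0.1792
  σ(I2,I3) = 0.298 × 1.108 × 0.742 = 0.2450
σ²_T = Σσ²ᵢ + 2·Σσ_ij = 3.1943 + 2 × 0.6141 = 4.4225
α = (3/2)·(1 − 3.1943/4.4225) = 0.42

α = 0.42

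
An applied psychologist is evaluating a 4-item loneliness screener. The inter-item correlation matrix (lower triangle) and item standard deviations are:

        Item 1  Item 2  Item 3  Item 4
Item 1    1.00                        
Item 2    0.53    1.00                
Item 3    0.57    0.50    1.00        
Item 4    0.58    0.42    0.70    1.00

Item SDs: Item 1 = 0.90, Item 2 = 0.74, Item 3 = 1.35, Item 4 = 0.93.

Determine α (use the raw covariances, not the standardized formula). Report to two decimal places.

Σσ²ᵢ = 0.90² + 0.74² + 1.35² + 0.93² = 4.0450
Covariances σ_ij = r_ij · s_i · s_j:
  σ(Item 1,Item 2) = 0.53 × 0.90 × 0.74 = 0.3530
  σ(Item 1,Item 3) = 0.57 × 0.90 × 1.35 = 0.6926
  σ(Item 1,Item 4) = 0.58 × 0.90 × 0.93 = 0.4855
  σ(Item 2,Item 3) = 0.50 × 0.74 × 1.35 = 0.4995
  σ(Item 2,Item 4) = 0.42 × 0.74 × 0.93 = 0.2890
  σ(Item 3,Item 4) = 0.70 × 1.35 × 0.93 = 0.8789
σ²_T = Σσ²ᵢ + 2·Σσ_ij = 4.0450 + 2 × 3.1985 = 10.4420
α = (4/3)·(1 − 4.0450/10.4420) = 0.82

α = 0.82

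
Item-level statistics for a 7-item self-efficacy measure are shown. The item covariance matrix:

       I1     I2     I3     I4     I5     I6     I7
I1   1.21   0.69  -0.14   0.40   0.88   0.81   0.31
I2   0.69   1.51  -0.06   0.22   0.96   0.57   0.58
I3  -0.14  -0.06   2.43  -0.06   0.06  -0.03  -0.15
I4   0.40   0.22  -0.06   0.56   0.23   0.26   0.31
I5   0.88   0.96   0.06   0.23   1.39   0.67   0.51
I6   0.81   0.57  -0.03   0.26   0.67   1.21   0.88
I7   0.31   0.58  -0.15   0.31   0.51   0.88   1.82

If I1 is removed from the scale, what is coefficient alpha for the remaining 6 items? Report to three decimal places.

Remaining items: I2, I3, I4, I5, I6, I7 (k = 6).
ΣVar(i) = 1.51 + 2.43 + 0.56 + 1.39 + 1.21 + 1.82 = 8.92
σ²_total = 8.92 + 2 × 4.95 = 18.82
α (item deleted) = (6/5)·(1 − 8.92/18.82) = 0.631

α = 0.631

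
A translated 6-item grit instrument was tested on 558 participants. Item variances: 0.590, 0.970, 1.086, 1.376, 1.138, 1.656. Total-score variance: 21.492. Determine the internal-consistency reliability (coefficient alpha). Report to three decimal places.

coefficient alpha = 0.819

ΣVar(i) = 0.590 + 0.970 + 1.086 + 1.376 + 1.138 + 1.656 = 6.816
α = (k/(k−1))·(1 − ΣVar(i)/total variance) = (6/5)·(1 − 6.816/21.492) = 0.819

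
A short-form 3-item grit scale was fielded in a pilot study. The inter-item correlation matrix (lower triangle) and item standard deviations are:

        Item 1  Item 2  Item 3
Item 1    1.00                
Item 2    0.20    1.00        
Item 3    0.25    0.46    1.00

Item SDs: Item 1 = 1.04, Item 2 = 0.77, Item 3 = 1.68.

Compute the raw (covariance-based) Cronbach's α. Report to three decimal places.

Σσ²ᵢ = 1.04² + 0.77² + 1.68² = 4.4969
Covariances σ_ij = r_ij · s_i · s_j:
  σ(Item 1,Item 2) = 0.20 × 1.04 × 0.77 = 0.1602
  σ(Item 1,Item 3) = 0.25 × 1.04 × 1.68 = 0.4368
  σ(Item 2,Item 3) = 0.46 × 0.77 × 1.68 = 0.5951
σ²_T = Σσ²ᵢ + 2·Σσ_ij = 4.4969 + 2 × 1.1921 = 6.8811
α = (3/2)·(1 − 4.4969/6.8811) = 0.520

Cronbach's α = 0.520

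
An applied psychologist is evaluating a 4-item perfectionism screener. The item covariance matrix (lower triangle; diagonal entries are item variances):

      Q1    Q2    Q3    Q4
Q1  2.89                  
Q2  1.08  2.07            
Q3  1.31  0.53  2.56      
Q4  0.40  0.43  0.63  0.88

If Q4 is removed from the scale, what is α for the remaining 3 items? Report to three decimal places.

Remaining items: Q1, Q2, Q3 (k = 3).
ΣVar(i) = 2.89 + 2.07 + 2.56 = 7.52
σ²_total = 7.52 + 2 × 2.92 = 13.36
α (item deleted) = (3/2)·(1 − 7.52/13.36) = 0.656

α = 0.656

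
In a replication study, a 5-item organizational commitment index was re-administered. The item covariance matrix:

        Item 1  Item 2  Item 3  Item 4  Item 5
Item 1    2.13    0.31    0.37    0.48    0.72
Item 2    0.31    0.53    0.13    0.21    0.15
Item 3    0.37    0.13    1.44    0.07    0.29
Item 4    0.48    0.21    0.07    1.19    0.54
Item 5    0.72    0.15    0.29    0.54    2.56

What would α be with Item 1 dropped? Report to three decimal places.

α = 0.436

Remaining items: Item 2, Item 3, Item 4, Item 5 (k = 4).
Σσ²ᵢ = 0.53 + 1.44 + 1.19 + 2.56 = 5.72
total variance = 5.72 + 2 × 1.39 = 8.50
α (item deleted) = (4/3)·(1 − 5.72/8.50) = 0.436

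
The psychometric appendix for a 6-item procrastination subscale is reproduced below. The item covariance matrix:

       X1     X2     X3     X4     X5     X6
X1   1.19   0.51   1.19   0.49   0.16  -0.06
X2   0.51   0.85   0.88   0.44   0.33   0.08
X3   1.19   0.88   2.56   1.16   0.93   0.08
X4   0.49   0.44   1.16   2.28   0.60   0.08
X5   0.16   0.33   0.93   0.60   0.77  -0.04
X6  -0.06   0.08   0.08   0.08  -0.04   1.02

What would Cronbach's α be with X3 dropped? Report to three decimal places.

Cronbach's α = 0.574

Remaining items: X1, X2, X4, X5, X6 (k = 5).
Σσ²ᵢ = 1.19 + 0.85 + 2.28 + 0.77 + 1.02 = 6.11
σ²_total = 6.11 + 2 × 2.59 = 11.29
α (item deleted) = (5/4)·(1 − 6.11/11.29) = 0.574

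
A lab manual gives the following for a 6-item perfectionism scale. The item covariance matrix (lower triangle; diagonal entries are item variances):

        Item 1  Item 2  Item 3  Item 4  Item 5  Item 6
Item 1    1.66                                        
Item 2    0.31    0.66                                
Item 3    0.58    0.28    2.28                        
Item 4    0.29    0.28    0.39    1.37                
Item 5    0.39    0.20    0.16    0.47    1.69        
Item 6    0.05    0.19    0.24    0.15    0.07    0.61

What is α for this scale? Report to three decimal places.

α = 0.594

Σσᵢ² = 1.66 + 0.66 + 2.28 + 1.37 + 1.69 + 0.61 = 8.27
Sum of off-diagonal covariances = 4.05
σ²_T = 8.27 + 2 × 4.05 = 16.37
α = (k/(k−1))·(1 − Σσᵢ²/σ²_T) = (6/5)·(1 − 8.27/16.37) = 0.594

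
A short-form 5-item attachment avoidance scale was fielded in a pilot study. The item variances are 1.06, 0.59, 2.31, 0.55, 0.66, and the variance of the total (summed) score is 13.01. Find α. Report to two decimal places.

Σσᵢ² = 1.06 + 0.59 + 2.31 + 0.55 + 0.66 = 5.17
α = (k/(k−1))·(1 − Σσᵢ²/σ²_total) = (5/4)·(1 − 5.17/13.01) = 0.75

α = 0.75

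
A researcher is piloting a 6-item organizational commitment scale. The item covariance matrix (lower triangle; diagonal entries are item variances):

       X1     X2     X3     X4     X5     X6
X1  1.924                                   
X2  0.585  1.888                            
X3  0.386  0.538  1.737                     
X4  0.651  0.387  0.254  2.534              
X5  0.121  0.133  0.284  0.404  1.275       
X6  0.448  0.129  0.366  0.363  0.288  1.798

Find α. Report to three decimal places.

α = 0.587

Σσᵢ² = 1.924 + 1.888 + 1.737 + 2.534 + 1.275 + 1.798 = 11.156
Sum of the distinct covariances = 5.337
total variance = 11.156 + 2 × 5.337 = 21.830
α = (k/(k−1))·(1 − Σσᵢ²/total variance) = (6/5)·(1 − 11.156/21.830) = 0.587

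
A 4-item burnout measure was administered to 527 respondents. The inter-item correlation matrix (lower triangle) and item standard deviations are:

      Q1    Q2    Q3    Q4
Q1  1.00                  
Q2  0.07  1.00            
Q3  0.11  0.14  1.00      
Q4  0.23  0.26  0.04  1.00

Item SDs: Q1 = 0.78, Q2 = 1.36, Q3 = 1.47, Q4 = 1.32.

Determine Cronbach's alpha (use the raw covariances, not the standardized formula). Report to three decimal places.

Σσ²ᵢ = 0.78² + 1.36² + 1.47² + 1.32² = 6.3613
Covariances σ_ij = r_ij · s_i · s_j:
  σ(Q1,Q2) = 0.07 × 0.78 × 1.36 = 0.0743
  σ(Q1,Q3) = 0.11 × 0.78 × 1.47 = 0.1261
  σ(Q1,Q4) = 0.23 × 0.78 × 1.32 = 0.2368
  σ(Q2,Q3) = 0.14 × 1.36 × 1.47 = 0.2799
  σ(Q2,Q4) = 0.26 × 1.36 × 1.32 = 0.4668
  σ(Q3,Q4) = 0.04 × 1.47 × 1.32 = 0.0776
σ²_T = Σσ²ᵢ + 2·Σσ_ij = 6.3613 + 2 × 1.2615 = 8.8843
α = (4/3)·(1 − 6.3613/8.8843) = 0.379

Cronbach's alpha = 0.379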